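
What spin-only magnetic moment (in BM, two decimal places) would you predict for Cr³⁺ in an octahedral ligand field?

Group 6 minus oxidation state +3 gives a d³ configuration for Cr³⁺.
Configuration: t2g^3 e_g^0 → 3 unpaired electrons.
μ(spin-only) = √[3(3+2)] = √15 ≈ 3.87 BM.

3.87 BM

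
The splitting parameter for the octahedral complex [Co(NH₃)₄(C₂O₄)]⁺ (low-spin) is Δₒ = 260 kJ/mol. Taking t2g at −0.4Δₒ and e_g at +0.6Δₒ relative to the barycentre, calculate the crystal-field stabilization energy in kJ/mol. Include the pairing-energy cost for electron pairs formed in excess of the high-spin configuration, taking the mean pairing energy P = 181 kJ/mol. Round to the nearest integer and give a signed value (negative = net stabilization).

-262

Ligand charges: 4×(+0) from NH₃ and 1×(-2) from C₂O₄²⁻ sum to -2; with overall charge +1, Co is +3.
Group 9 minus oxidation state +3 gives a d⁶ configuration for Co³⁺.
The d⁶ electrons fill as t2g^6 e_g^0.
Orbital CFSE = 6(-0.4) + 0(0.6) = -2.4Δₒ = -2.4 × 260 = -624 kJ/mol.
Relative to high-spin t2g^4 e_g^2 (1 paired), the low-spin configuration has 2 additional pairs, contributing +2 × 181 = +362 kJ/mol.
Combining: -624 + 362 = -262 kJ/mol.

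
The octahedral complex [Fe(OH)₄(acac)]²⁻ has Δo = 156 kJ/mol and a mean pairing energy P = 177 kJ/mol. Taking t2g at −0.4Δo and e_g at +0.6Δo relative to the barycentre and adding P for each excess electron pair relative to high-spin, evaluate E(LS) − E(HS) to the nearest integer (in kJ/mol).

42

Ligand charges: 4×(-1) from OH⁻ and 1×(-1) from acac⁻ sum to -5; with overall charge -2, Fe is +3.
Group 8 minus oxidation state +3 gives a d⁵ configuration for Fe³⁺.
High-spin: t2g^3 e_g^2, CFSE = 0.0Δo = 0 kJ/mol.
Low-spin t2g^5 e_g^0 gives -2.0Δo = -312 kJ/mol, but forming 2 extra pairs costs 2P = 354 kJ/mol, so E(LS) = -312 + 354 = 42 kJ/mol.
The difference is 42 − (0) = 42 kJ/mol, so high-spin lies lower.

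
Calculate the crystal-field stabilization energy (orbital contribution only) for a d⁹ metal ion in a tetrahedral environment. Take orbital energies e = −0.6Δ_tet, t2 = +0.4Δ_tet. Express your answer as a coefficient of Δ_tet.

Tetrahedral fields are weak (Δₜ ≈ 4/9 Δₒ), so electrons fill high-spin.
Configuration: e^4 t2^5.
CFSE = 4(-0.6Δ_tet) + 5(0.4Δ_tet) = -2.4Δ_tet + 2.0Δ_tet = -0.4Δ_tet.

-0.4 Δ_tet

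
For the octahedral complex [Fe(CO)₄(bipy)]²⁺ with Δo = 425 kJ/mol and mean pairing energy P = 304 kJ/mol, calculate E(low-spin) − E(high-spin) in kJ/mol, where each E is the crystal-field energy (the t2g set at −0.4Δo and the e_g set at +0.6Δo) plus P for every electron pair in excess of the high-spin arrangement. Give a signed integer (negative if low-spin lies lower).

-242

Ligand charges: 4×(+0) from CO and 1×(+0) from bipy sum to +0; with overall charge +2, Fe is +2.
Fe sits in group 8; removing 2 electrons leaves Fe²⁺ with 8 − 2 = 6 d electrons.
High-spin: t2g^4 e_g^2, CFSE = -0.4Δo = -170 kJ/mol.
Low-spin: t2g^6 e_g^0, orbital CFSE = -2.4Δo = -1020 kJ/mol; plus 2 excess pairs × P = +608 kJ/mol; total -412 kJ/mol.
Thus E(LS) − E(HS) = -242 kJ/mol.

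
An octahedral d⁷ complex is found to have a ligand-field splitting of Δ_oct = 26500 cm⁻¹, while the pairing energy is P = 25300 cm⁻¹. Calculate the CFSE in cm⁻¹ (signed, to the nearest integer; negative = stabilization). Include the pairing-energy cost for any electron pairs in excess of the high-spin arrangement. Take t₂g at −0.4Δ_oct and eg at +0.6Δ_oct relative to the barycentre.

-22400

Here Δ_oct > P (26500 > 25300), so the low-spin state is favoured.
That gives t₂g⁶ eg¹.
Orbital CFSE = -1.8Δ_oct = -1.8 × 26500 = -47700 cm⁻¹.
Excess pairs vs high-spin: 3 − 2 = 1; pairing cost = +25300 cm⁻¹.
Net CFSE = -47700 + 25300 = -22400 cm⁻¹.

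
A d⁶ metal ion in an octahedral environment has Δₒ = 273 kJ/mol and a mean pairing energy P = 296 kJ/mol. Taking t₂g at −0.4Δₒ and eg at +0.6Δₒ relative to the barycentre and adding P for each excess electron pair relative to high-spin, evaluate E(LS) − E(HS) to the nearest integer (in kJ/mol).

In the high-spin limit (t₂g⁴ eg²) the orbital term is -0.4Δₒ = -109 kJ/mol, with no excess pairing.
Low-spin t₂g⁶ eg⁰ gives -2.4Δₒ = -655 kJ/mol, but forming 2 extra pairs costs 2P = 592 kJ/mol, so E(LS) = -655 + 592 = -63 kJ/mol.
The difference is -63 − (-109) = 46 kJ/mol, so high-spin lies lower.

46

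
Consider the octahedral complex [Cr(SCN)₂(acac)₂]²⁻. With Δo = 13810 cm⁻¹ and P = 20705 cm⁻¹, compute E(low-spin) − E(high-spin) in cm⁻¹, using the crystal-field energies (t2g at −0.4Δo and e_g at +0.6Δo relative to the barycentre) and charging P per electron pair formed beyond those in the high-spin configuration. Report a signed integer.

Ligand charges: 2×(-1) from SCN⁻ and 2×(-1) from acac⁻ sum to -4; with overall charge -2, Cr is +2.
Cr²⁺: group 6, so d-count = 6 − 2 = 4.
High-spin d⁴ fills as t2g^3 e_g^1 with CFSE 3(−0.4) + 1(+0.6) = -0.6Δo = -8286 cm⁻¹.
Low-spin: t2g^4 e_g^0, orbital CFSE = -1.6Δo = -22096 cm⁻¹; plus 1 excess pair × P = +20705 cm⁻¹; total -1391 cm⁻¹.
E(LS) − E(HS) = -1391 − (-8286) = 6895 cm⁻¹.

6895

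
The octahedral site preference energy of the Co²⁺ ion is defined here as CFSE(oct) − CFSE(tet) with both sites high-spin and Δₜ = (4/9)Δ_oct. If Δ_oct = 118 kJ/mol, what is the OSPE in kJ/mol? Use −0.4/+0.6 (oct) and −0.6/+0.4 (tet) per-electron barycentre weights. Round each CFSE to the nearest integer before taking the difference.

-31

Co is in group 9, so Co²⁺ is d⁷ (9 − 2 = 7).
Octahedral (high-spin): t₂g⁵ eg², CFSE = 5(−0.4) + 2(+0.6) = -0.8Δ_oct = -0.8 × 118 = -94 kJ/mol.
Tetrahedral: e⁴ t₂³, CFSE = 4(−0.6) + 3(+0.4) = -1.2Δₜ = -1.2 × (4/9) × 118 = -63 kJ/mol.
OSPE = CFSE(oct) − CFSE(tet) = -94 − (-63) = -31 kJ/mol.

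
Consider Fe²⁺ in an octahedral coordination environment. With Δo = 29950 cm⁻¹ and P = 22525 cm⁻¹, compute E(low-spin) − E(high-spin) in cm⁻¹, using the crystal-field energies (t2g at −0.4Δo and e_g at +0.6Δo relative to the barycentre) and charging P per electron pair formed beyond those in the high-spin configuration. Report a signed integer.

Group 8 minus oxidation state +2 gives a d⁶ configuration for Fe²⁺.
High-spin d⁶ fills as t2g^4 e_g^2 with CFSE 4(−0.4) + 2(+0.6) = -0.4Δo = -11980 cm⁻¹.
Low-spin: t2g^6 e_g^0, orbital CFSE = -2.4Δo = -71880 cm⁻¹; plus 2 excess pairs × P = +45050 cm⁻¹; total -26830 cm⁻¹.
Thus E(LS) − E(HS) = -14850 cm⁻¹.

-14850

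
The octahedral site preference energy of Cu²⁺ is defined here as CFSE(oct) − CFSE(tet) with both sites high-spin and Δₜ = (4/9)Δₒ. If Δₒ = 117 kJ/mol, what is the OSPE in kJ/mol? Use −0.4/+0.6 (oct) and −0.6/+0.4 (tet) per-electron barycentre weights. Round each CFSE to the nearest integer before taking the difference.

Cu²⁺: group 11, so d-count = 11 − 2 = 9.
Octahedral (high-spin): t₂g⁶ eg³, CFSE = 6(−0.4) + 3(+0.6) = -0.6Δₒ = -0.6 × 117 = -70 kJ/mol.
Tetrahedral e⁴ t₂⁵ gives -0.4Δₜ = -0.4 × (4/9) × 117 = -21 kJ/mol.
OSPE = CFSE(oct) − CFSE(tet) = -70 − (-21) = -49 kJ/mol.

-49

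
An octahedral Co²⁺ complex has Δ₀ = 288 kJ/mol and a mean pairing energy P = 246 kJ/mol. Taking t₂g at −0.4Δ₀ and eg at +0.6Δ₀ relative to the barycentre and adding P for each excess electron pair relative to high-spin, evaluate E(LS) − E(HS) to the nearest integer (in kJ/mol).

-42

Co is in group 9, so Co²⁺ is d⁷ (9 − 2 = 7).
High-spin d⁷ fills as t₂g⁵ eg² with CFSE 5(−0.4) + 2(+0.6) = -0.8Δ₀ = -230 kJ/mol.
Low-spin t₂g⁶ eg¹ gives -1.8Δ₀ = -518 kJ/mol, but forming 1 extra pair costs 1P = 246 kJ/mol, so E(LS) = -518 + 246 = -272 kJ/mol.
The difference is -272 − (-230) = -42 kJ/mol, so low-spin lies lower.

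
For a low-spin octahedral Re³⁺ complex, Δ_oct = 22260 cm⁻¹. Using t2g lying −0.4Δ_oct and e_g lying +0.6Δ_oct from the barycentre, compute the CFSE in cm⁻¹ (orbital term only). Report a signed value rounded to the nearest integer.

Re is in group 7, so Re³⁺ is d⁴ (7 − 3 = 4).
Electron filling gives t2g^4 e_g^0.
Orbital CFSE = 4(-0.4) + 0(0.6) = -1.6Δ_oct = -1.6 × 22260 = -35616 cm⁻¹.

-35616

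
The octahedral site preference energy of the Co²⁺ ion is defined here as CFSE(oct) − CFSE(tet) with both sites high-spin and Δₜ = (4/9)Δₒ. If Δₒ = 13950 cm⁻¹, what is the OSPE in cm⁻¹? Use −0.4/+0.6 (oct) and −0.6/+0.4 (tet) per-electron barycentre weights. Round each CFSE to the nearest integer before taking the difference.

Co²⁺: group 9, so d-count = 9 − 2 = 7.
Octahedral (high-spin): t₂g⁵ eg², CFSE = 5(−0.4) + 2(+0.6) = -0.8Δₒ = -0.8 × 13950 = -11160 cm⁻¹.
Tetrahedral: e⁴ t₂³, CFSE = 4(−0.6) + 3(+0.4) = -1.2Δₜ = -1.2 × (4/9) × 13950 = -7440 cm⁻¹.
OSPE = CFSE(oct) − CFSE(tet) = -11160 − (-7440) = -3720 cm⁻¹.

-3720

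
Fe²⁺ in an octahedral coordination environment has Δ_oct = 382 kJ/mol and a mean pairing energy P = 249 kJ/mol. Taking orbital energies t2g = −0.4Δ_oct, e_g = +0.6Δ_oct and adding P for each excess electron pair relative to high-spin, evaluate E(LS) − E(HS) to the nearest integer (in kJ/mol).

-266

Group 8 minus oxidation state +2 gives a d⁶ configuration for Fe²⁺.
High-spin: t2g^4 e_g^2, CFSE = -0.4Δ_oct = -153 kJ/mol.
Low-spin t2g^6 e_g^0 gives -2.4Δ_oct = -917 kJ/mol, but forming 2 extra pairs costs 2P = 498 kJ/mol, so E(LS) = -917 + 498 = -419 kJ/mol.
The difference is -419 − (-153) = -266 kJ/mol, so low-spin lies lower.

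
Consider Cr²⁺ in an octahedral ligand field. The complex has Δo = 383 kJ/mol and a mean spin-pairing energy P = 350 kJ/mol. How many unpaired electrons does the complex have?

Cr sits in group 6; removing 2 electrons leaves Cr²⁺ with 6 − 2 = 4 d electrons.
Δo > P, so pairing is preferred: the ground state is low-spin.
Filling d⁴ accordingly: t2g^4 e_g^0.
Unpaired electrons: 2.

2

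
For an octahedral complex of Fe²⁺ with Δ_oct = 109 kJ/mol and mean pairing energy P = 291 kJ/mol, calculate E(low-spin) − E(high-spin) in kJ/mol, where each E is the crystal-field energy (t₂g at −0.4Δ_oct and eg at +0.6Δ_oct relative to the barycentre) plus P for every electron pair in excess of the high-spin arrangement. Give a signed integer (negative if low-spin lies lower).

364

Group 8 minus oxidation state +2 gives a d⁶ configuration for Fe²⁺.
In the high-spin limit (t₂g⁴ eg²) the orbital term is -0.4Δ_oct = -44 kJ/mol, with no excess pairing.
Low-spin t₂g⁶ eg⁰ gives -2.4Δ_oct = -262 kJ/mol, but forming 2 extra pairs costs 2P = 582 kJ/mol, so E(LS) = -262 + 582 = 320 kJ/mol.
Thus E(LS) − E(HS) = 364 kJ/mol.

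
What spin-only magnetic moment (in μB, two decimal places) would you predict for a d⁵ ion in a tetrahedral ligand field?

Tetrahedral splitting is small, so the complex is high-spin.
Configuration: e^2 t2^3 → 5 unpaired electrons.
μ(spin-only) = √[5(5+2)] = √35 ≈ 5.92 μB.

5.92 μB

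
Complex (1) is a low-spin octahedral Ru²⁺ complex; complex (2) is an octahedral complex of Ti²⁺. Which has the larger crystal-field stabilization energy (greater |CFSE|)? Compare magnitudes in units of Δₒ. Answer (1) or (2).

(1): Ru is in group 8, so Ru²⁺ is d⁶ (8 − 2 = 6); t2g^6 e_g^0, CFSE = -2.4Δₒ.
(2): Ti²⁺: group 4, so d-count = 4 − 2 = 2; For octahedral d² the high- and low-spin configurations coincide; t₂g² eg⁰, CFSE = -0.8Δₒ.
So (1) has the larger |CFSE|.

(1)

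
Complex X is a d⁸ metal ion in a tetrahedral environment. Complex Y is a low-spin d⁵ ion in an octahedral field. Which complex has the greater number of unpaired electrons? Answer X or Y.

X: Tetrahedral fields are weak (Δₜ ≈ 4/9 Δₒ), so electrons fill high-spin; e^4 t2^4 → 2 unpaired.
Y: t₂g⁵ eg⁰ → 1 unpaired.
So X has more unpaired electrons.

X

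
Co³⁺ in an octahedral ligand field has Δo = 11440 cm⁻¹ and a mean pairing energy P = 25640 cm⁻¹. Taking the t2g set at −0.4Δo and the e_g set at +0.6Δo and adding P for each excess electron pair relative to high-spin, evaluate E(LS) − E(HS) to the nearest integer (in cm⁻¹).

Co is in group 9, so Co³⁺ is d⁶ (9 − 3 = 6).
High-spin: t2g^4 e_g^2, CFSE = -0.4Δo = -4576 cm⁻¹.
Low-spin: t2g^6 e_g^0, orbital CFSE = -2.4Δo = -27456 cm⁻¹; plus 2 excess pairs × P = +51280 cm⁻¹; total 23824 cm⁻¹.
Thus E(LS) − E(HS) = 28400 cm⁻¹.

28400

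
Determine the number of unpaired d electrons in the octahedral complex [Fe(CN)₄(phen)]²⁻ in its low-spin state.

0

Ligand charges: 4×(-1) from CN⁻ and 1×(+0) from phen sum to -4; with overall charge -2, Fe is +2.
Fe²⁺: group 8, so d-count = 8 − 2 = 6.
Configuration: t₂g⁶ eg⁰, giving 0 unpaired electrons.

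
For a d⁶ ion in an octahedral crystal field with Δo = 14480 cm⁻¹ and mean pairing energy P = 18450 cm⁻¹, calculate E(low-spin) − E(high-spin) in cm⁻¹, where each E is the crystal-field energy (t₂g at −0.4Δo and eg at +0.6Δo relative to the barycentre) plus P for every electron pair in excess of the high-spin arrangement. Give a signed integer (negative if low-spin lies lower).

High-spin: t₂g⁴ eg², CFSE = -0.4Δo = -5792 cm⁻¹.
Low-spin: t₂g⁶ eg⁰, orbital CFSE = -2.4Δo = -34752 cm⁻¹; plus 2 excess pairs × P = +36900 cm⁻¹; total 2148 cm⁻¹.
E(LS) − E(HS) = 2148 − (-5792) = 7940 cm⁻¹.

7940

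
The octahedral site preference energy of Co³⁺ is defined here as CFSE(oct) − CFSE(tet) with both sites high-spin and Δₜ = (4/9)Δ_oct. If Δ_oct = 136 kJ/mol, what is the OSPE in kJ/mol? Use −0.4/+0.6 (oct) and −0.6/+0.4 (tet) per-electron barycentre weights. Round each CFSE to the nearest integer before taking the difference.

-18

Co is in group 9, so Co³⁺ is d⁶ (9 − 3 = 6).
In an octahedral site d⁶ (HS) is t₂g⁴ eg², giving CFSE(oct) = -0.4Δ_oct = -54 kJ/mol.
Tetrahedral e³ t₂³ gives -0.6Δₜ = -0.6 × (4/9) × 136 = -36 kJ/mol.
Subtracting, OSPE = -54 − (-36) = -18 kJ/mol.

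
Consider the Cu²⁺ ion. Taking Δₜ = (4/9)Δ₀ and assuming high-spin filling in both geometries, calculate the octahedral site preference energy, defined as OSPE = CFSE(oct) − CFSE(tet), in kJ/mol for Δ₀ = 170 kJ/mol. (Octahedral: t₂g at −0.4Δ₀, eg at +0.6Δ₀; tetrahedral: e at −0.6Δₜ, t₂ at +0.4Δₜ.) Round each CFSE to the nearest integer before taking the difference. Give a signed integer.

Cu²⁺: group 11, so d-count = 11 − 2 = 9.
Octahedral high-spin t2g^6 e_g^3: CFSE = -0.6 × 170 = -102 kJ/mol.
In a tetrahedral site the filling is e^4 t2^5: CFSE(tet) = -0.4Δₜ = -0.4 × (4/9)(170) = -30 kJ/mol.
OSPE = -102 − (-30) = -72 kJ/mol.

-72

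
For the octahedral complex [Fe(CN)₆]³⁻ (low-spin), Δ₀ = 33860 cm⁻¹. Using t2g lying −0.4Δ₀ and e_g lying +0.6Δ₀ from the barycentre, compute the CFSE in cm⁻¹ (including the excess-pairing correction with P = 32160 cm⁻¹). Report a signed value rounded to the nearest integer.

-3400

Each CN⁻ contributes -1; 6 × (-1) = -6. With overall charge -3, Fe is in the +3 oxidation state.
Fe³⁺: group 8, so d-count = 8 − 3 = 5.
Configuration: t2g^5 e_g^0.
The orbital stabilization is -2.0Δ₀ = -2.0 × 33860 = -67720 cm⁻¹.
Pairing penalty: 2 pairs vs 0 in the high-spin reference → 2 extra × P = 64320 cm⁻¹.
Combining: -67720 + 64320 = -3400 cm⁻¹.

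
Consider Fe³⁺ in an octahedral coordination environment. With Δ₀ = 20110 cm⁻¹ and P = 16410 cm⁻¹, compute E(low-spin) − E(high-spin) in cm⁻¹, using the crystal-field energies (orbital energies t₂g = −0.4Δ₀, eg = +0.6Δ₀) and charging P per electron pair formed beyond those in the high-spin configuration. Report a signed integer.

-7400

Group 8 minus oxidation state +3 gives a d⁵ configuration for Fe³⁺.
High-spin: t₂g³ eg², CFSE = 0.0Δ₀ = 0 cm⁻¹.
For low-spin the configuration is t₂g⁵ eg⁰: orbital energy -2.0 × 20110 = -40220 cm⁻¹, and 2 additional pairs relative to high-spin add 32820 cm⁻¹, giving -7400 cm⁻¹.
E(LS) − E(HS) = -7400 − (0) = -7400 cm⁻¹.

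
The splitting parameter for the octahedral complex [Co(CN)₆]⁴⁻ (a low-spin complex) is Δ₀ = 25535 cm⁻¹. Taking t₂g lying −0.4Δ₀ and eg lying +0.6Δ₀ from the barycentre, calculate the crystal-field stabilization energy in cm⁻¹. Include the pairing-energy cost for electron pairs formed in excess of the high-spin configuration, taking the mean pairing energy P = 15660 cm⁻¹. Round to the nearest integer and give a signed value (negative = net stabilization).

-30303

Each CN⁻ contributes -1; 6 × (-1) = -6. With overall charge -4, Co is in the +2 oxidation state.
Co²⁺: group 9, so d-count = 9 − 2 = 7.
Configuration: t₂g⁶ eg¹.
CFSE(orbital) = 6×(-0.4Δ₀) + 1×(0.6Δ₀) = -1.8Δ₀; with Δ₀ = 25535 cm⁻¹ that is -45963 cm⁻¹.
High-spin d⁷ would be t₂g⁵ eg² with 2 pairs; low-spin has 3, so 1 excess pair costs +1P = +15660 cm⁻¹.
Overall CFSE = -45963 + 15660 = -30303 cm⁻¹.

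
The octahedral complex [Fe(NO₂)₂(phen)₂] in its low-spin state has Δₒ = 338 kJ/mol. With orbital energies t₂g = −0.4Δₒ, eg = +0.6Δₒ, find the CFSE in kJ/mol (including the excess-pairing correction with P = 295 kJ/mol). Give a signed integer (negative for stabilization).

Ligand charges: 2×(-1) from NO₂⁻ and 2×(+0) from phen sum to -2; with overall charge +0, Fe is +2.
Fe²⁺: group 8, so d-count = 8 − 2 = 6.
Electron filling gives t₂g⁶ eg⁰.
CFSE(orbital) = 6×(-0.4Δₒ) + 0×(0.6Δₒ) = -2.4Δₒ; with Δₒ = 338 kJ/mol that is -811 kJ/mol.
High-spin d⁶ would be t₂g⁴ eg² with 1 pair; low-spin has 3, so 2 excess pairs cost +2P = +590 kJ/mol.
Overall CFSE = -811 + 590 = -221 kJ/mol.

-221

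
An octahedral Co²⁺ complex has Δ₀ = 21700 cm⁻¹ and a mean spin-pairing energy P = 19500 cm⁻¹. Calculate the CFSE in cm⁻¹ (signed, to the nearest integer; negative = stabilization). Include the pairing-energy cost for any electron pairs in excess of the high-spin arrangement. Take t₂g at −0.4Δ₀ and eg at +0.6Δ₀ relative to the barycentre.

-19560

Co²⁺: group 9, so d-count = 9 − 2 = 7.
Here Δ₀ > P (21700 > 19500), so the low-spin state is favoured.
Configuration: t₂g⁶ eg¹.
Orbital CFSE = -1.8Δ₀ = -1.8 × 21700 = -39060 cm⁻¹.
Excess pairs vs high-spin: 3 − 2 = 1; pairing cost = +19500 cm⁻¹.
Net CFSE = -39060 + 19500 = -19560 cm⁻¹.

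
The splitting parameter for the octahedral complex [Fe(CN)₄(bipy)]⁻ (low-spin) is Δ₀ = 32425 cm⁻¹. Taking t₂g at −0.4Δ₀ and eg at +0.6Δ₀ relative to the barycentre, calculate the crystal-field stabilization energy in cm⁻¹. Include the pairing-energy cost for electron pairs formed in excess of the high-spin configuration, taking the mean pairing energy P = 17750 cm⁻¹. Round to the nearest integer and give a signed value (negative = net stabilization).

-29350

Ligand charges: 4×(-1) from CN⁻ and 1×(+0) from bipy sum to -4; with overall charge -1, Fe is +3.
Fe sits in group 8; removing 3 electrons leaves Fe³⁺ with 8 − 3 = 5 d electrons.
Electron filling gives t₂g⁵ eg⁰.
CFSE(orbital) = 5×(-0.4Δ₀) + 0×(0.6Δ₀) = -2.0Δ₀; with Δ₀ = 32425 cm⁻¹ that is -64850 cm⁻¹.
High-spin d⁵ would be t₂g³ eg² with 0 pairs; low-spin has 2, so 2 excess pairs cost +2P = +35500 cm⁻¹.
Net CFSE = -64850 + 35500 = -29350 cm⁻¹.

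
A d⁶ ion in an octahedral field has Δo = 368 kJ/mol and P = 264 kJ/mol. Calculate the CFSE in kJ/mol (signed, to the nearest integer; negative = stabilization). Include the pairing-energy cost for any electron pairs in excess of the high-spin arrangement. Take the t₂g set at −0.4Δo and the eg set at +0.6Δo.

-355

Δo > P, so pairing is preferred: the ground state is low-spin.
That gives t₂g⁶ eg⁰.
Orbital CFSE = -2.4Δo = -2.4 × 368 = -883 kJ/mol.
Excess pairs vs high-spin: 3 − 1 = 2; pairing cost = +528 kJ/mol.
Net CFSE = -883 + 528 = -355 kJ/mol.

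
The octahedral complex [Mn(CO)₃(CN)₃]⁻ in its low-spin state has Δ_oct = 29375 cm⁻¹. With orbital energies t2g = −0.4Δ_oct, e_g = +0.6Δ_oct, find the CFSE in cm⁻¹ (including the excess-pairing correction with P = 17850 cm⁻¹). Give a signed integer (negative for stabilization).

Ligand charges: 3×(+0) from CO and 3×(-1) from CN⁻ sum to -3; with overall charge -1, Mn is +2.
Mn²⁺: group 7, so d-count = 7 − 2 = 5.
The d⁵ electrons fill as t2g^5 e_g^0.
The orbital stabilization is -2.0Δ_oct = -2.0 × 29375 = -58750 cm⁻¹.
Pairing penalty: 2 pairs vs 0 in the high-spin reference → 2 extra × P = 35700 cm⁻¹.
Combining: -58750 + 35700 = -23050 cm⁻¹.

-23050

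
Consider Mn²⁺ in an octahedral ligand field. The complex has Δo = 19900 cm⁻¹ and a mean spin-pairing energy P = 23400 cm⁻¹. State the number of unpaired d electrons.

5

Mn²⁺: group 7, so d-count = 7 − 2 = 5.
Here Δo < P (19900 < 23400), so the high-spin state is favoured.
That gives t2g^3 e_g^2.
Unpaired electrons: 5.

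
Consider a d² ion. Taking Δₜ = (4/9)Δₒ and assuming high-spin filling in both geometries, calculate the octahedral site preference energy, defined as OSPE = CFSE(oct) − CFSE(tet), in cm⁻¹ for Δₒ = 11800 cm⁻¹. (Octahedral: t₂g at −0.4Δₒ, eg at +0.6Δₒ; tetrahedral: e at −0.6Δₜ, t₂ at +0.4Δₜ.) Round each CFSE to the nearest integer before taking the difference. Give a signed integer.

Octahedral high-spin t₂g² eg⁰: CFSE = -0.8 × 11800 = -9440 cm⁻¹.
Tetrahedral: e² t₂⁰, CFSE = 2(−0.6) + 0(+0.4) = -1.2Δₜ = -1.2 × (4/9) × 11800 = -6293 cm⁻¹.
OSPE = -9440 − (-6293) = -3147 cm⁻¹.

-3147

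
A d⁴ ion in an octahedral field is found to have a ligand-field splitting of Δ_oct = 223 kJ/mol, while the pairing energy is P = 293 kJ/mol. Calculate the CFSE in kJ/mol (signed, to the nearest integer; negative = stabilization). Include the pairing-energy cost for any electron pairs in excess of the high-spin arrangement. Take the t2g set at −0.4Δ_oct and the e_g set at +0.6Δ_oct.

Δ_oct < P, so pairing is avoided: the ground state is high-spin.
That gives t2g^3 e_g^1.
Orbital CFSE = -0.6Δ_oct = -0.6 × 223 = -134 kJ/mol.
High-spin has no excess pairs, so no pairing correction applies.

-134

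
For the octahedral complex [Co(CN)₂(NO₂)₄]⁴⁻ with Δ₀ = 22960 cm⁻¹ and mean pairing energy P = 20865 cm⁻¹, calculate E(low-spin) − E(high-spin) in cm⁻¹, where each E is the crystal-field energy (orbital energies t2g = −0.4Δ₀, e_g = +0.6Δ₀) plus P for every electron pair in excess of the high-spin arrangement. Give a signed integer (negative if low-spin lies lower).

-2095

Ligand charges: 2×(-1) from CN⁻ and 4×(-1) from NO₂⁻ sum to -6; with overall charge -4, Co is +2.
Co²⁺: group 9, so d-count = 9 − 2 = 7.
In the high-spin limit (t2g^5 e_g^2) the orbital term is -0.8Δ₀ = -18368 cm⁻¹, with no excess pairing.
For low-spin the configuration is t2g^6 e_g^1: orbital energy -1.8 × 22960 = -41328 cm⁻¹, and 1 additional pair relative to high-spin adds 20865 cm⁻¹, giving -20463 cm⁻¹.
Thus E(LS) − E(HS) = -2095 cm⁻¹.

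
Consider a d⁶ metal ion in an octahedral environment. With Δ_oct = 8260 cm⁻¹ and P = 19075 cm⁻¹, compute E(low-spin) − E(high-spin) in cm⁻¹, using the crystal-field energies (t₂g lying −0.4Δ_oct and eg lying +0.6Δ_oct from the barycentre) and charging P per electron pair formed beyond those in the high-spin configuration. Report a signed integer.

In the high-spin limit (t₂g⁴ eg²) the orbital term is -0.4Δ_oct = -3304 cm⁻¹, with no excess pairing.
Low-spin: t₂g⁶ eg⁰, orbital CFSE = -2.4Δ_oct = -19824 cm⁻¹; plus 2 excess pairs × P = +38150 cm⁻¹; total 18326 cm⁻¹.
Thus E(LS) − E(HS) = 21630 cm⁻¹.

21630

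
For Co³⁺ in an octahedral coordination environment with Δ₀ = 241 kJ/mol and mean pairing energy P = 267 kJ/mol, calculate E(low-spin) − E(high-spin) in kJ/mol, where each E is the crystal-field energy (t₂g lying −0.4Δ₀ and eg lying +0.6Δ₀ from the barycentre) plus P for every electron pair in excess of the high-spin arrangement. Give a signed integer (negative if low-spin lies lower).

Co sits in group 9; removing 3 electrons leaves Co³⁺ with 9 − 3 = 6 d electrons.
High-spin: t₂g⁴ eg², CFSE = -0.4Δ₀ = -96 kJ/mol.
Low-spin: t₂g⁶ eg⁰, orbital CFSE = -2.4Δ₀ = -578 kJ/mol; plus 2 excess pairs × P = +534 kJ/mol; total -44 kJ/mol.
E(LS) − E(HS) = -44 − (-96) = 52 kJ/mol.

52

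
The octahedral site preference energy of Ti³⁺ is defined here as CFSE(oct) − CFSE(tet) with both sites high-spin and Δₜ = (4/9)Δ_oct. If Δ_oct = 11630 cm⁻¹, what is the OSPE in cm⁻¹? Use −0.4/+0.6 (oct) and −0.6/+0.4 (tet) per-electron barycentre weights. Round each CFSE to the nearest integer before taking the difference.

-1551

Ti is in group 4, so Ti³⁺ is d¹ (4 − 3 = 1).
Octahedral (high-spin): t₂g¹ eg⁰, CFSE = 1(−0.4) + 0(+0.6) = -0.4Δ_oct = -0.4 × 11630 = -4652 cm⁻¹.
Tetrahedral e¹ t₂⁰ gives -0.6Δₜ = -0.6 × (4/9) × 11630 = -3101 cm⁻¹.
Subtracting, OSPE = -4652 − (-3101) = -1551 cm⁻¹.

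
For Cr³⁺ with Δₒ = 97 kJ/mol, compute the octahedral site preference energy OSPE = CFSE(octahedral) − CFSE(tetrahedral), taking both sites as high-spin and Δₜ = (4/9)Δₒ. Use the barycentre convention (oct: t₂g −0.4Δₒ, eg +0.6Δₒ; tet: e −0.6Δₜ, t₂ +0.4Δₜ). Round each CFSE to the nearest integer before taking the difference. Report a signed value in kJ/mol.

-82

Cr³⁺: group 6, so d-count = 6 − 3 = 3.
Octahedral high-spin t₂g³ eg⁰: CFSE = -1.2 × 97 = -116 kJ/mol.
In a tetrahedral site the filling is e² t₂¹: CFSE(tet) = -0.8Δₜ = -0.8 × (4/9)(97) = -34 kJ/mol.
Subtracting, OSPE = -116 − (-34) = -82 kJ/mol.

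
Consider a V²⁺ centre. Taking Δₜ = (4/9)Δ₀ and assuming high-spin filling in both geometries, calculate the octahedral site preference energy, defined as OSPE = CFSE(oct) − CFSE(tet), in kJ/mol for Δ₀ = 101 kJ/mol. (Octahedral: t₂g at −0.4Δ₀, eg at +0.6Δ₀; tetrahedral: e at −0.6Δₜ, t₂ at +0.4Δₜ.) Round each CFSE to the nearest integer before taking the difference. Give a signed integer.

-85

V sits in group 5; removing 2 electrons leaves V²⁺ with 5 − 2 = 3 d electrons.
In an octahedral site d³ (HS) is t₂g³ eg⁰, giving CFSE(oct) = -1.2Δ₀ = -121 kJ/mol.
Tetrahedral e² t₂¹ gives -0.8Δₜ = -0.8 × (4/9) × 101 = -36 kJ/mol.
OSPE = -121 − (-36) = -85 kJ/mol.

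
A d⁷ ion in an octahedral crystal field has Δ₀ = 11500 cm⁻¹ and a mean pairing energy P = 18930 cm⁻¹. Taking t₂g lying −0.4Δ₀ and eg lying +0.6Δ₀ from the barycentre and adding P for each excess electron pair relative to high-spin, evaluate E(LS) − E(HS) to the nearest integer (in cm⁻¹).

High-spin: t₂g⁵ eg², CFSE = -0.8Δ₀ = -9200 cm⁻¹.
For low-spin the configuration is t₂g⁶ eg¹: orbital energy -1.8 × 11500 = -20700 cm⁻¹, and 1 additional pair relative to high-spin adds 18930 cm⁻¹, giving -1770 cm⁻¹.
The difference is -1770 − (-9200) = 7430 cm⁻¹, so high-spin lies lower.

7430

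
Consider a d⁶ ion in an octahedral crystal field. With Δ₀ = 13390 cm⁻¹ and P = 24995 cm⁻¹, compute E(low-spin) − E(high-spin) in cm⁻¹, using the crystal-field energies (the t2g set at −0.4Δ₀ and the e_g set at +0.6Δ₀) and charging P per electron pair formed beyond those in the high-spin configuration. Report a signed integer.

In the high-spin limit (t2g^4 e_g^2) the orbital term is -0.4Δ₀ = -5356 cm⁻¹, with no excess pairing.
For low-spin the configuration is t2g^6 e_g^0: orbital energy -2.4 × 13390 = -32136 cm⁻¹, and 2 additional pairs relative to high-spin add 49990 cm⁻¹, giving 17854 cm⁻¹.
E(LS) − E(HS) = 17854 − (-5356) = 23210 cm⁻¹.

23210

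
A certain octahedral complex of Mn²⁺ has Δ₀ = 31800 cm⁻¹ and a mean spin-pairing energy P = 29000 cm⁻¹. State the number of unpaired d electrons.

Mn sits in group 7; removing 2 electrons leaves Mn²⁺ with 7 − 2 = 5 d electrons.
Here Δ₀ > P (31800 > 29000), so the low-spin state is favoured.
That gives t₂g⁵ eg⁰.
Unpaired electrons: 1.

1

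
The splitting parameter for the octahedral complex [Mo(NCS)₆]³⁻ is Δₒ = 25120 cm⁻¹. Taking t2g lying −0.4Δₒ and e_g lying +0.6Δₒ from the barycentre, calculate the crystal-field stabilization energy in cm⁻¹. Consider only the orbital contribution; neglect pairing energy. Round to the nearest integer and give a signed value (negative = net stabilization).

Each NCS⁻ contributes -1; 6 × (-1) = -6. With overall charge -3, Mo is in the +3 oxidation state.
Mo³⁺: group 6, so d-count = 6 − 3 = 3.
Configuration: t2g^3 e_g^0.
CFSE(orbital) = 3×(-0.4Δₒ) + 0×(0.6Δₒ) = -1.2Δₒ; with Δₒ = 25120 cm⁻¹ that is -30144 cm⁻¹.

-30144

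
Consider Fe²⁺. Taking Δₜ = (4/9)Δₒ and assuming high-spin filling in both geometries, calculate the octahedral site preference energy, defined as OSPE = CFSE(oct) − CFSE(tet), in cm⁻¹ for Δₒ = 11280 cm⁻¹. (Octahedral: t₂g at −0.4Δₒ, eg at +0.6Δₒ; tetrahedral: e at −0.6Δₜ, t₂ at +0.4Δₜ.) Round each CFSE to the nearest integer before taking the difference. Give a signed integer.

-1504

Fe is in group 8, so Fe²⁺ is d⁶ (8 − 2 = 6).
Octahedral high-spin t2g^4 e_g^2: CFSE = -0.4 × 11280 = -4512 cm⁻¹.
Tetrahedral: e^3 t2^3, CFSE = 3(−0.6) + 3(+0.4) = -0.6Δₜ = -0.6 × (4/9) × 11280 = -3008 cm⁻¹.
OSPE = CFSE(oct) − CFSE(tet) = -4512 − (-3008) = -1504 cm⁻¹.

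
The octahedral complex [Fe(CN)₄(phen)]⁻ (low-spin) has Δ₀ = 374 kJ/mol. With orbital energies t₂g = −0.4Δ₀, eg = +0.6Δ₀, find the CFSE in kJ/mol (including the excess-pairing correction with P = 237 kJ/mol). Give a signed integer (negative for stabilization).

-274

Ligand charges: 4×(-1) from CN⁻ and 1×(+0) from phen sum to -4; with overall charge -1, Fe is +3.
Fe³⁺: group 8, so d-count = 8 − 3 = 5.
Configuration: t₂g⁵ eg⁰.
CFSE(orbital) = 5×(-0.4Δ₀) + 0×(0.6Δ₀) = -2.0Δ₀; with Δ₀ = 374 kJ/mol that is -748 kJ/mol.
Pairing penalty: 2 pairs vs 0 in the high-spin reference → 2 extra × P = 474 kJ/mol.
Net CFSE = -748 + 474 = -274 kJ/mol.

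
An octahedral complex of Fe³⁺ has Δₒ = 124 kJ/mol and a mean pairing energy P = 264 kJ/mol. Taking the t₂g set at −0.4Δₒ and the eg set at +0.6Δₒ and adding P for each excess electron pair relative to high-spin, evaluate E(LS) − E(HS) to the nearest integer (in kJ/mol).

280

Fe sits in group 8; removing 3 electrons leaves Fe³⁺ with 8 − 3 = 5 d electrons.
High-spin: t₂g³ eg², CFSE = 0.0Δₒ = 0 kJ/mol.
Low-spin t₂g⁵ eg⁰ gives -2.0Δₒ = -248 kJ/mol, but forming 2 extra pairs costs 2P = 528 kJ/mol, so E(LS) = -248 + 528 = 280 kJ/mol.
E(LS) − E(HS) = 280 − (0) = 280 kJ/mol.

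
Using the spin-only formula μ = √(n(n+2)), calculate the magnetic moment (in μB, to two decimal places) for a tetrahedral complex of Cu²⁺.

Cu²⁺: group 11, so d-count = 11 − 2 = 9.
Tetrahedral fields are weak (Δₜ ≈ 4/9 Δₒ), so electrons fill high-spin.
Configuration: e⁴ t₂⁵ → 1 unpaired electron.
μ(spin-only) = √[1(1+2)] = √3 ≈ 1.73 μB.

1.73 μB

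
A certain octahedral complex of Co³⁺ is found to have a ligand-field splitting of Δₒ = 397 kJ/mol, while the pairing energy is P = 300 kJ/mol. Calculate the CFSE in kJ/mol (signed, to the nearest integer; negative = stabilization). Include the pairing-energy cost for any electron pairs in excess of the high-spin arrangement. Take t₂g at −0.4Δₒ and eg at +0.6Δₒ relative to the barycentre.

-353

Group 9 minus oxidation state +3 gives a d⁶ configuration for Co³⁺.
Since Δₒ = 397 kJ/mol > P = 300 kJ/mol, the complex adopts the low-spin configuration.
Filling d⁶ accordingly: t₂g⁶ eg⁰.
Orbital CFSE = -2.4Δₒ = -2.4 × 397 = -953 kJ/mol.
Excess pairs vs high-spin: 3 − 1 = 2; pairing cost = +600 kJ/mol.
Net CFSE = -953 + 600 = -353 kJ/mol.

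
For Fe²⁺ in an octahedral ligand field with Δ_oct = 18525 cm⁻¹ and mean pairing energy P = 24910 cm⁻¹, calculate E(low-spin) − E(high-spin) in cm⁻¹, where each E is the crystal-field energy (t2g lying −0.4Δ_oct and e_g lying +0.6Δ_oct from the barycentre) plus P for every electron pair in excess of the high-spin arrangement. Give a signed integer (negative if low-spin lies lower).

12770

Group 8 minus oxidation state +2 gives a d⁶ configuration for Fe²⁺.
High-spin d⁶ fills as t2g^4 e_g^2 with CFSE 4(−0.4) + 2(+0.6) = -0.4Δ_oct = -7410 cm⁻¹.
Low-spin t2g^6 e_g^0 gives -2.4Δ_oct = -44460 cm⁻¹, but forming 2 extra pairs costs 2P = 49820 cm⁻¹, so E(LS) = -44460 + 49820 = 5360 cm⁻¹.
Thus E(LS) − E(HS) = 12770 cm⁻¹.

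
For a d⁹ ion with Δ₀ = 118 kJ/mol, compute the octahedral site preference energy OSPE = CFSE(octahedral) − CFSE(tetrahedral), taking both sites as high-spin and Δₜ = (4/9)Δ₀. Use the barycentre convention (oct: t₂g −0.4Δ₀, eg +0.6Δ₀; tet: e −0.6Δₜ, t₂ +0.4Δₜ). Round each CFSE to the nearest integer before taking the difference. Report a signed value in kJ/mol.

Octahedral high-spin t₂g⁶ eg³: CFSE = -0.6 × 118 = -71 kJ/mol.
Tetrahedral: e⁴ t₂⁵, CFSE = 4(−0.6) + 5(+0.4) = -0.4Δₜ = -0.4 × (4/9) × 118 = -21 kJ/mol.
OSPE = CFSE(oct) − CFSE(tet) = -71 − (-21) = -50 kJ/mol.

-50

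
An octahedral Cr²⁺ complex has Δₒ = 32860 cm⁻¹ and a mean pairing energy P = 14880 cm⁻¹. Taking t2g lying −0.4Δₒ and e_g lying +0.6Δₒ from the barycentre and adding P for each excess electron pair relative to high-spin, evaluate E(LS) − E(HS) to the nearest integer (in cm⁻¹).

Group 6 minus oxidation state +2 gives a d⁴ configuration for Cr²⁺.
In the high-spin limit (t2g^3 e_g^1) the orbital term is -0.6Δₒ = -19716 cm⁻¹, with no excess pairing.
For low-spin the configuration is t2g^4 e_g^0: orbital energy -1.6 × 32860 = -52576 cm⁻¹, and 1 additional pair relative to high-spin adds 14880 cm⁻¹, giving -37696 cm⁻¹.
The difference is -37696 − (-19716) = -17980 cm⁻¹, so low-spin lies lower.

-17980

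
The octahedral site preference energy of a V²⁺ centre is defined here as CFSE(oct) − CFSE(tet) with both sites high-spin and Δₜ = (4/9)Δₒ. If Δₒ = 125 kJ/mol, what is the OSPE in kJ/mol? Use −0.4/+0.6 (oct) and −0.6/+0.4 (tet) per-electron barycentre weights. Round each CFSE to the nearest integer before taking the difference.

V is in group 5, so V²⁺ is d³ (5 − 2 = 3).
Octahedral high-spin t₂g³ eg⁰: CFSE = -1.2 × 125 = -150 kJ/mol.
In a tetrahedral site the filling is e² t₂¹: CFSE(tet) = -0.8Δₜ = -0.8 × (4/9)(125) = -44 kJ/mol.
OSPE = CFSE(oct) − CFSE(tet) = -150 − (-44) = -106 kJ/mol.

-106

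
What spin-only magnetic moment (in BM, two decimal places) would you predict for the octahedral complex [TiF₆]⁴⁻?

Each F⁻ contributes -1; 6 × (-1) = -6. With overall charge -4, Ti is in the +2 oxidation state.
Group 4 minus oxidation state +2 gives a d² configuration for Ti²⁺.
Configuration: t2g^2 e_g^0 → 2 unpaired electrons.
μ(spin-only) = √[2(2+2)] = √8 ≈ 2.83 BM.

2.83 BM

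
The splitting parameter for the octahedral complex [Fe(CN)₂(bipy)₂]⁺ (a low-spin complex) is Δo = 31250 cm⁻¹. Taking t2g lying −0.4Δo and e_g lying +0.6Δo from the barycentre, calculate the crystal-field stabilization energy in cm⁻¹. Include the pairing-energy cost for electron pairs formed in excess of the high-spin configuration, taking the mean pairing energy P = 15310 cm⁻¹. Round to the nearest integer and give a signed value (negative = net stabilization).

-31880

Ligand charges: 2×(-1) from CN⁻ and 2×(+0) from bipy sum to -2; with overall charge +1, Fe is +3.
Fe sits in group 8; removing 3 electrons leaves Fe³⁺ with 8 − 3 = 5 d electrons.
Configuration: t2g^5 e_g^0.
Orbital CFSE = 5(-0.4) + 0(0.6) = -2.0Δo = -2.0 × 31250 = -62500 cm⁻¹.
High-spin d⁵ would be t2g^3 e_g^2 with 0 pairs; low-spin has 2, so 2 excess pairs cost +2P = +30620 cm⁻¹.
Overall CFSE = -62500 + 30620 = -31880 cm⁻¹.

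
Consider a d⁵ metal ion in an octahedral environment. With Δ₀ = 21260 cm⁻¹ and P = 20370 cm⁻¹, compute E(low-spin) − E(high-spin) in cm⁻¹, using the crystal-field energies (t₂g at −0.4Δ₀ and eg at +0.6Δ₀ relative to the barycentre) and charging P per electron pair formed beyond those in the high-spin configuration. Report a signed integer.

High-spin d⁵ fills as t₂g³ eg² with CFSE 3(−0.4) + 2(+0.6) = 0.0Δ₀ = 0 cm⁻¹.
For low-spin the configuration is t₂g⁵ eg⁰: orbital energy -2.0 × 21260 = -42520 cm⁻¹, and 2 additional pairs relative to high-spin add 40740 cm⁻¹, giving -1780 cm⁻¹.
Thus E(LS) − E(HS) = -1780 cm⁻¹.

-1780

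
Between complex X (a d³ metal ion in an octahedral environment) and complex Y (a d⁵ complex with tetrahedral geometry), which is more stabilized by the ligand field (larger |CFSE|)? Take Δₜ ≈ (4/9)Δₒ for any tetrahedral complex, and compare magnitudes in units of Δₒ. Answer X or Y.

X

X: t₂g³ eg⁰, CFSE = -1.2Δₒ.
Y: Tetrahedral fields are weak (Δₜ ≈ 4/9 Δₒ), so electrons fill high-spin; e² t₂³, CFSE = 0.0Δₜ ≈ 0.00Δₒ.
So X has the larger |CFSE|.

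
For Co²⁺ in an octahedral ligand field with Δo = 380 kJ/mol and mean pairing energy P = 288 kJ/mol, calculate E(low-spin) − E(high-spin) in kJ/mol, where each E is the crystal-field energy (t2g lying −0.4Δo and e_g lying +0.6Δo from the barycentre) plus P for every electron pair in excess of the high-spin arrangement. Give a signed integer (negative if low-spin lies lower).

-92

Co sits in group 9; removing 2 electrons leaves Co²⁺ with 9 − 2 = 7 d electrons.
In the high-spin limit (t2g^5 e_g^2) the orbital term is -0.8Δo = -304 kJ/mol, with no excess pairing.
Low-spin t2g^6 e_g^1 gives -1.8Δo = -684 kJ/mol, but forming 1 extra pair costs 1P = 288 kJ/mol, so E(LS) = -684 + 288 = -396 kJ/mol.
Thus E(LS) − E(HS) = -92 kJ/mol.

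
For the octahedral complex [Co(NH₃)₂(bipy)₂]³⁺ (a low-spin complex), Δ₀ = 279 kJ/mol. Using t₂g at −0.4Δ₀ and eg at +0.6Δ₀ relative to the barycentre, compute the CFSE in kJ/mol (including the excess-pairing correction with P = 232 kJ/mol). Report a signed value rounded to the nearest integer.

Ligand charges: 2×(+0) from NH₃ and 2×(+0) from bipy sum to +0; with overall charge +3, Co is +3.
Group 9 minus oxidation state +3 gives a d⁶ configuration for Co³⁺.
Electron filling gives t₂g⁶ eg⁰.
CFSE(orbital) = 6×(-0.4Δ₀) + 0×(0.6Δ₀) = -2.4Δ₀; with Δ₀ = 279 kJ/mol that is -670 kJ/mol.
Pairing penalty: 3 pairs vs 1 in the high-spin reference → 2 extra × P = 464 kJ/mol.
Net CFSE = -670 + 464 = -206 kJ/mol.

-206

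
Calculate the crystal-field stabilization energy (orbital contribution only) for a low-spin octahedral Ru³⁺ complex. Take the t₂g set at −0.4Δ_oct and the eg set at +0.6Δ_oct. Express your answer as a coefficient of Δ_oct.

Ru³⁺: group 8, so d-count = 8 − 3 = 5.
Configuration: t₂g⁵ eg⁰.
CFSE = 5(-0.4Δ_oct) + 0(0.6Δ_oct) = -2.0Δ_oct + 0.0Δ_oct = -2.0Δ_oct.

-2.0 Δ_oct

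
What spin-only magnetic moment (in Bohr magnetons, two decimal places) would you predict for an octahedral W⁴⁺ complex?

W is in group 6, so W⁴⁺ is d² (6 − 4 = 2).
Configuration: t2g^2 e_g^0 → 2 unpaired electrons.
μ(spin-only) = √[2(2+2)] = √8 ≈ 2.83 Bohr magnetons.

2.83 Bohr magnetons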